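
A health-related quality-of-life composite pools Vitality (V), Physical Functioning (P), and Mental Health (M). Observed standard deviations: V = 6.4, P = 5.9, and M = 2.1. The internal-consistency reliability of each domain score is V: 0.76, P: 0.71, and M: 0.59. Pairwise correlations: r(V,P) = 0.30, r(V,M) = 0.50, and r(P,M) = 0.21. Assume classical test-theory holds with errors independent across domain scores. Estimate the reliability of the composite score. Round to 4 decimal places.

0.8211

Var(V+P+M) = 6.4² + 5.9² + 2.1² + 2·[6.4·5.9·0.30 + 6.4·2.1·0.50 + 5.9·2.1·0.21] = 80.18 + 41.2998 = 121.48.
With uncorrelated errors the cross-covariances are all true-score covariance, so they carry over unchanged; only the diagonal terms shrink to ρᵢσᵢ².
True-score variance = [6.4²·0.76 + 5.9²·0.71 + 2.1²·0.59] + 41.2998 = 58.4466 + 41.2998 = 99.7464.
Reliability = 99.7464 / 121.48 = 0.8211.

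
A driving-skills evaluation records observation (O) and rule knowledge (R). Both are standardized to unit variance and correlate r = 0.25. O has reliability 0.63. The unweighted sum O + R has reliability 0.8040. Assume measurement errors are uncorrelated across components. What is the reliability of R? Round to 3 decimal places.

Var(O+R) = 2 + 2·0.25 = 2.500.
True-score variance = ρ_O + ρ_R + 2·0.25, so 0.8040 = (0.63 + ρ_R + 0.50) / 2.500.
ρ_R = 0.8040·2.500 − 0.63 − 0.50 = 0.880.

0.880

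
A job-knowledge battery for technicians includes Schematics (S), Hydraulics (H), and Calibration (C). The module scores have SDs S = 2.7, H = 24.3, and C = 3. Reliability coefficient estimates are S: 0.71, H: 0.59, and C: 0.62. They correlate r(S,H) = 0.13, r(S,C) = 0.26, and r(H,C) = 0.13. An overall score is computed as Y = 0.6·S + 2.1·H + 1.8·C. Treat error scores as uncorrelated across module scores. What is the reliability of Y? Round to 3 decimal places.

Var(Y) = 0.6²·2.7² + 2.1²·24.3² + 1.8²·3² + 2·[1.26·2.7·24.3·0.13 + 1.08·2.7·3·0.26 + 3.78·24.3·3·0.13] = 2635.85 + 97.6889 = 2733.53.
Because errors are independent across components, Cov(Tᵢ,Tⱼ) = Cov(Xᵢ,Xⱼ); the off-diagonal part of the true-score variance is the same as above.
True-score variance = [0.6²·2.7²·0.71 + 2.1²·24.3²·0.59 + 1.8²·3²·0.62] + 97.6889 = 1556.34 + 97.6889 = 1654.03.
Reliability = 1654.03 / 2733.53 = 0.605.

0.605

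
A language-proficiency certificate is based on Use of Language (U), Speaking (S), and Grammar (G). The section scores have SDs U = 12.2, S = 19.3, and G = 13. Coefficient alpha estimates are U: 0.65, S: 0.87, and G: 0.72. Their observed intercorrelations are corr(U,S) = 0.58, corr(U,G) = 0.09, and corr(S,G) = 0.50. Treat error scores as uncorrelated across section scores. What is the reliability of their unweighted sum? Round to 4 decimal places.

0.8811

Var(U+S+G) = 12.2² + 19.3² + 13² + 2·[12.2·19.3·0.58 + 12.2·13·0.09 + 19.3·13·0.50] = 690.33 + 552.582 = 1242.91.
Because errors are independent across components, Cov(Tᵢ,Tⱼ) = Cov(Xᵢ,Xⱼ); the off-diagonal part of the true-score variance is the same as above.
True-score variance = [12.2²·0.65 + 19.3²·0.87 + 13²·0.72] + 552.582 = 542.492 + 552.582 = 1095.07.
Reliability = 1095.07 / 1242.91 = 0.8811.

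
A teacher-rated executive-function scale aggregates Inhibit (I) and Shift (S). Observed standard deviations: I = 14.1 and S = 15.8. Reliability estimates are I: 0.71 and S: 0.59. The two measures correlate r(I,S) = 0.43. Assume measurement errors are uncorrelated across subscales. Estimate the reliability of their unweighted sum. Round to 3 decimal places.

Var(I+S) = 14.1² + 15.8² + 2·[14.1·15.8·0.43] = 448.45 + 191.591 = 640.041.
Under uncorrelated errors the observed covariances equal the true-score covariances, so only the own-variance terms attenuate.
True-score variance = [14.1²·0.71 + 15.8²·0.59] + 191.591 = 288.443 + 191.591 = 480.034.
Reliability = 480.034 / 640.041 = 0.750.

0.750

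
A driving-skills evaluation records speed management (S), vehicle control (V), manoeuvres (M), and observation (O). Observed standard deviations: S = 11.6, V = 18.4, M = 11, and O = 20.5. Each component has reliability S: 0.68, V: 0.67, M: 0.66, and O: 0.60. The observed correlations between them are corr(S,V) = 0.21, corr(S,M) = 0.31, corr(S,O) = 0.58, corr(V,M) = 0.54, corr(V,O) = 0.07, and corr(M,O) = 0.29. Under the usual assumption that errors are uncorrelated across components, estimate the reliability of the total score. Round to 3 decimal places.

0.804

Var(S+V+M+O) = 11.6² + 18.4² + 11² + 20.5² + 2·[11.6·18.4·0.21 + 11.6·11·0.31 + 11.6·20.5·0.58 + 18.4·11·0.54 + 18.4·20.5·0.07 + 11·20.5·0.29] = 1014.37 + 846.795 = 1861.16.
Under uncorrelated errors the observed covariances equal the true-score covariances, so only the own-variance terms attenuate.
True-score variance = [11.6²·0.68 + 18.4²·0.67 + 11²·0.66 + 20.5²·0.60] + 846.795 = 650.346 + 846.795 = 1497.14.
Reliability = 1497.14 / 1861.16 = 0.804.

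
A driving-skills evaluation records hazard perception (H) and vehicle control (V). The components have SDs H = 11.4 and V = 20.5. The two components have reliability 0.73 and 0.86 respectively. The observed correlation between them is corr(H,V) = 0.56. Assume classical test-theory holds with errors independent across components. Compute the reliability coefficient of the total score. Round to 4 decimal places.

0.8843

Var(H+V) = 11.4² + 20.5² + 2·[11.4·20.5·0.56] = 550.21 + 261.744 = 811.954.
With uncorrelated errors the cross-covariances are all true-score covariance, so they carry over unchanged; only the diagonal terms shrink to ρᵢσᵢ².
True-score variance = [11.4²·0.73 + 20.5²·0.86] + 261.744 = 456.286 + 261.744 = 718.03.
Reliability = 718.03 / 811.954 = 0.8843.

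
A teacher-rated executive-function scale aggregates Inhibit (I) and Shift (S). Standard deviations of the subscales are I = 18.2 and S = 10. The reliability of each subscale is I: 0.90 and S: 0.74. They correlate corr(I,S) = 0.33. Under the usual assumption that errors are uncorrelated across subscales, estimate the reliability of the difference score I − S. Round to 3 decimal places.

Var(I−S) = 18.2² + 10² − 2·18.2·10·0.33 = 431.24 − 120.12 = 311.12.
Because errors are independent across components, Cov(Tᵢ,Tⱼ) = Cov(Xᵢ,Xⱼ); the off-diagonal part of the true-score variance is the same as above.
True-score variance = [18.2²·0.90 + 10²·0.74] − 120.12 = 372.116 − 120.12 = 251.996.
Reliability = 251.996 / 311.12 = 0.810.

0.810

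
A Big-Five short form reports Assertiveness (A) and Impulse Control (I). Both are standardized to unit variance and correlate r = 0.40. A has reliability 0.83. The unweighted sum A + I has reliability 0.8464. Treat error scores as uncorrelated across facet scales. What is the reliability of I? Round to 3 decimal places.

0.740

Var(A+I) = 2 + 2·0.40 = 2.800.
True-score variance = ρ_A + ρ_I + 2·0.40, so 0.8464 = (0.83 + ρ_I + 0.80) / 2.800.
ρ_I = 0.8464·2.800 − 0.83 − 0.80 = 0.740.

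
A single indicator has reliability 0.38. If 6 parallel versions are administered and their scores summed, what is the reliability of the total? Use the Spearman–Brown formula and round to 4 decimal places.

ρ_k = kρ / (1 + (k−1)ρ) = 6·0.38 / (1 + 5·0.38) = 2.280 / 2.900 = 0.7862.

0.7862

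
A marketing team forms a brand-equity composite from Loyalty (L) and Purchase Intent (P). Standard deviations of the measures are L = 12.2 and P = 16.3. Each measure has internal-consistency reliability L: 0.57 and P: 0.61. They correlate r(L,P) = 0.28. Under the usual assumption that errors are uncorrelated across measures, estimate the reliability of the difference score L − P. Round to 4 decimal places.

Var(L−P) = 12.2² + 16.3² − 2·12.2·16.3·0.28 = 414.53 − 111.362 = 303.168.
Because errors are independent across components, Cov(Tᵢ,Tⱼ) = Cov(Xᵢ,Xⱼ); the off-diagonal part of the true-score variance is the same as above.
True-score variance = [12.2²·0.57 + 16.3²·0.61] − 111.362 = 246.91 − 111.362 = 135.548.
Reliability = 135.548 / 303.168 = 0.4471.

0.4471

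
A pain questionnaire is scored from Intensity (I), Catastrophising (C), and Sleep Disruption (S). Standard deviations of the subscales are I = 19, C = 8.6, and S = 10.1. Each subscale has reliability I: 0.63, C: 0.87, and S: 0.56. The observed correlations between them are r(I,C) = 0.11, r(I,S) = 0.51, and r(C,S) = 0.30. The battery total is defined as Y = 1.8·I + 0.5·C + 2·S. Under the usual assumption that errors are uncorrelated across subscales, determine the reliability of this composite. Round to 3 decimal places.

Var(Y) = 1.8²·19² + 0.5²·8.6² + 2²·10.1² + 2·[0.9·19·8.6·0.11 + 3.6·19·10.1·0.51 + 8.6·10.1·0.30] = 1596.17 + 789.126 = 2385.3.
Under uncorrelated errors the observed covariances equal the true-score covariances, so only the own-variance terms attenuate.
True-score variance = [1.8²·19²·0.63 + 0.5²·8.6²·0.87 + 2²·10.1²·0.56] + 789.126 = 981.462 + 789.126 = 1770.59.
Reliability = 1770.59 / 2385.3 = 0.742.

0.742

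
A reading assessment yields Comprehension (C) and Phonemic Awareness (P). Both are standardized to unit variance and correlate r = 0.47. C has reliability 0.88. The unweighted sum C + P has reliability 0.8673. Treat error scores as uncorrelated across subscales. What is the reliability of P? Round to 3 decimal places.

Var(C+P) = 2 + 2·0.47 = 2.940.
True-score variance = ρ_C + ρ_P + 2·0.47, so 0.8673 = (0.88 + ρ_P + 0.94) / 2.940.
ρ_P = 0.8673·2.940 − 0.88 − 0.94 = 0.730.

0.730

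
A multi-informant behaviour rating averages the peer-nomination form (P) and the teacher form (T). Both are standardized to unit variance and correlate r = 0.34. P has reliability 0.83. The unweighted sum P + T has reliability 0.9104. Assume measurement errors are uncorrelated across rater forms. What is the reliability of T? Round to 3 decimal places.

0.930

Var(P+T) = 2 + 2·0.34 = 2.680.
True-score variance = ρ_P + ρ_T + 2·0.34, so 0.9104 = (0.83 + ρ_T + 0.68) / 2.680.
ρ_T = 0.9104·2.680 − 0.83 − 0.68 = 0.930.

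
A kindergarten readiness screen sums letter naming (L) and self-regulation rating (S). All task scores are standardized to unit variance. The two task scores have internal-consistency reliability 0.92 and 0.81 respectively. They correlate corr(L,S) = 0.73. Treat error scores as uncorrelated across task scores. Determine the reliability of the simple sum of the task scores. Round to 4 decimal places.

Var(L+S) = 2 + 2·[0.73] = 2 + 1.46 = 3.46.
Under uncorrelated errors the observed covariances equal the true-score covariances, so only the own-variance terms attenuate.
True-score variance = [0.92 + 0.81] + 1.46 = 1.73 + 1.46 = 3.19.
Reliability = 3.19 / 3.46 = 0.9220.

0.9220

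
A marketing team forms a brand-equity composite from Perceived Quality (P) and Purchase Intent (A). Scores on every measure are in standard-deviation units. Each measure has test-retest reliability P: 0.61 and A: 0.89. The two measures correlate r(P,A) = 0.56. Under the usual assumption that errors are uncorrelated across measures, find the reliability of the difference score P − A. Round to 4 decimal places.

Var(P−A) = 1 + 1 − 2·0.56 = 2 − 1.12 = 0.88.
With uncorrelated errors the cross-covariances are all true-score covariance, so they carry over unchanged; only the diagonal terms shrink to ρᵢσᵢ².
True-score variance = [0.61 + 0.89] − 1.12 = 1.5 − 1.12 = 0.38.
Reliability = 0.38 / 0.88 = 0.4318.

0.4318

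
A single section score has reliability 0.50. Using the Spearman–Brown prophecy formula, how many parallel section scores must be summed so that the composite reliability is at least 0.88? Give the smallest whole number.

k ≥ ρ*(1−ρ₁)/(ρ₁(1−ρ*)) = 0.88·0.50 / (0.50·0.12) = 7.333.
Smallest integer k = 8.

8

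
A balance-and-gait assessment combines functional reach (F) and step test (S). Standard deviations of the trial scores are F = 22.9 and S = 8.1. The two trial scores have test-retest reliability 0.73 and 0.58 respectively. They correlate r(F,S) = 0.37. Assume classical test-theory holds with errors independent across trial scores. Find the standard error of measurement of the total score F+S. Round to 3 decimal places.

13.006

Var(total) = 590.02 + 137.263 = 727.283.
True-score variance = 420.873 + 137.263 = 558.136, so reliability = 0.7674.
Error variance = 727.283 − 558.136 = 169.147; SEM = √169.147 = 13.006.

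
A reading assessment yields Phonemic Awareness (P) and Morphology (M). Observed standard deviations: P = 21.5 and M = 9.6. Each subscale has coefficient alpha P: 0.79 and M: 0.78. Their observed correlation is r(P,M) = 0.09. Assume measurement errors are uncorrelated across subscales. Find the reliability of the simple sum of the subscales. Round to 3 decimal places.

Var(P+M) = 21.5² + 9.6² + 2·[21.5·9.6·0.09] = 554.41 + 37.152 = 591.562.
Because errors are independent across components, Cov(Tᵢ,Tⱼ) = Cov(Xᵢ,Xⱼ); the off-diagonal part of the true-score variance is the same as above.
True-score variance = [21.5²·0.79 + 9.6²·0.78] + 37.152 = 437.062 + 37.152 = 474.214.
Reliability = 474.214 / 591.562 = 0.802.

0.802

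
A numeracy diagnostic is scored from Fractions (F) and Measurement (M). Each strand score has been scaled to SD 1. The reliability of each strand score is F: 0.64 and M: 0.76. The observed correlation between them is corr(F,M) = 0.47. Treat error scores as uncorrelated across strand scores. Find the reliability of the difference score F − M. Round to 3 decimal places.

Var(F−M) = 1 + 1 − 2·0.47 = 2 − 0.94 = 1.06.
Because errors are independent across components, Cov(Tᵢ,Tⱼ) = Cov(Xᵢ,Xⱼ); the off-diagonal part of the true-score variance is the same as above.
True-score variance = [0.64 + 0.76] − 0.94 = 1.4 − 0.94 = 0.46.
Reliability = 0.46 / 1.06 = 0.434.

0.434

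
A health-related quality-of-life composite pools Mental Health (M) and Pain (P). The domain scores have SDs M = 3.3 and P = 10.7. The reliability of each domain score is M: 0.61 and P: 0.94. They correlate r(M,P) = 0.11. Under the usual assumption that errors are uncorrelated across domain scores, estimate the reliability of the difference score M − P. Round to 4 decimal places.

0.9055

Var(M−P) = 3.3² + 10.7² − 2·3.3·10.7·0.11 = 125.38 − 7.7682 = 117.612.
With uncorrelated errors the cross-covariances are all true-score covariance, so they carry over unchanged; only the diagonal terms shrink to ρᵢσᵢ².
True-score variance = [3.3²·0.61 + 10.7²·0.94] − 7.7682 = 114.263 − 7.7682 = 106.495.
Reliability = 106.495 / 117.612 = 0.9055.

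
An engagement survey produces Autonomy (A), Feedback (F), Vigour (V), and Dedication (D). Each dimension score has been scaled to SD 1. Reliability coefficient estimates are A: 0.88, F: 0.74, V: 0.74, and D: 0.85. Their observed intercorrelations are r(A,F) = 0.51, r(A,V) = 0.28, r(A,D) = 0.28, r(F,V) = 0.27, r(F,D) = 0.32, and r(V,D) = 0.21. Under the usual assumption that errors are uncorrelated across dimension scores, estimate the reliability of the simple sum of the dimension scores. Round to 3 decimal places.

Var(A+F+V+D) = 4 + 2·[0.51 + 0.28 + 0.28 + 0.27 + 0.32 + 0.21] = 4 + 3.74 = 7.74.
Under uncorrelated errors the observed covariances equal the true-score covariances, so only the own-variance terms attenuate.
True-score variance = [0.88 + 0.74 + 0.74 + 0.85] + 3.74 = 3.21 + 3.74 = 6.95.
Reliability = 6.95 / 7.74 = 0.898.

0.898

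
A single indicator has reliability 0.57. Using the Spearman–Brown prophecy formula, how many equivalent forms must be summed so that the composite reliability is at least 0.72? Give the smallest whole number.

2

k ≥ ρ*(1−ρ₁)/(ρ₁(1−ρ*)) = 0.72·0.43 / (0.57·0.28) = 1.940.
Smallest integer k = 2.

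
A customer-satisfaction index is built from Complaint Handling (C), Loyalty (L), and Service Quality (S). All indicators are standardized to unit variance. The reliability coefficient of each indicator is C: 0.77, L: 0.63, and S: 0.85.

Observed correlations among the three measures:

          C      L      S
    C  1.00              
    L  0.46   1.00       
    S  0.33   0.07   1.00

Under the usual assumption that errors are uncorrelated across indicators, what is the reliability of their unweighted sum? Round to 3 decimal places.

Var(C+L+S) = 3 + 2·[0.46 + 0.33 + 0.07] = 3 + 1.72 = 4.72.
Because errors are independent across components, Cov(Tᵢ,Tⱼ) = Cov(Xᵢ,Xⱼ); the off-diagonal part of the true-score variance is the same as above.
True-score variance = [0.77 + 0.63 + 0.85] + 1.72 = 2.25 + 1.72 = 3.97.
Reliability = 3.97 / 4.72 = 0.841.

0.841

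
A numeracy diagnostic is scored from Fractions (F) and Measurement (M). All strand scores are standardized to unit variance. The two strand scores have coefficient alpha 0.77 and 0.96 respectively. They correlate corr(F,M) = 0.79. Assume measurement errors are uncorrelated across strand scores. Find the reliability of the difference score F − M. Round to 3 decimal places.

Var(F−M) = 1 + 1 − 2·0.79 = 2 − 1.58 = 0.42.
Under uncorrelated errors the observed covariances equal the true-score covariances, so only the own-variance terms attenuate.
True-score variance = [0.77 + 0.96] − 1.58 = 1.73 − 1.58 = 0.15.
Reliability = 0.15 / 0.42 = 0.357.

0.357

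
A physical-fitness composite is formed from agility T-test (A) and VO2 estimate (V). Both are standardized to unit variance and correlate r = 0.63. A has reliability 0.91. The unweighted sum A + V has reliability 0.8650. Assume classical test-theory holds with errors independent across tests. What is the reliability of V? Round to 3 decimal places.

0.650

Var(A+V) = 2 + 2·0.63 = 3.260.
True-score variance = ρ_A + ρ_V + 2·0.63, so 0.8650 = (0.91 + ρ_V + 1.26) / 3.260.
ρ_V = 0.8650·3.260 − 0.91 − 1.26 = 0.650.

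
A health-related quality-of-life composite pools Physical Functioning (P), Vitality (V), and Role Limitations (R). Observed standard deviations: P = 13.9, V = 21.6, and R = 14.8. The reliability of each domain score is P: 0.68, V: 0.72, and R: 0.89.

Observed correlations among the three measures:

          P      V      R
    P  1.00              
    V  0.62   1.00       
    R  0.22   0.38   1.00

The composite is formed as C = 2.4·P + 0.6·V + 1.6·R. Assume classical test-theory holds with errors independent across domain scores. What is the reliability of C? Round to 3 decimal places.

Var(C) = 2.4²·13.9² + 0.6²·21.6² + 1.6²·14.8² + 2·[1.44·13.9·21.6·0.62 + 3.84·13.9·14.8·0.22 + 0.96·21.6·14.8·0.38] = 1841.59 + 1116.93 = 2958.53.
With uncorrelated errors the cross-covariances are all true-score covariance, so they carry over unchanged; only the diagonal terms shrink to ρᵢσᵢ².
True-score variance = [2.4²·13.9²·0.68 + 0.6²·21.6²·0.72 + 1.6²·14.8²·0.89] + 1116.93 = 1376.76 + 1116.93 = 2493.69.
Reliability = 2493.69 / 2958.53 = 0.843.

0.843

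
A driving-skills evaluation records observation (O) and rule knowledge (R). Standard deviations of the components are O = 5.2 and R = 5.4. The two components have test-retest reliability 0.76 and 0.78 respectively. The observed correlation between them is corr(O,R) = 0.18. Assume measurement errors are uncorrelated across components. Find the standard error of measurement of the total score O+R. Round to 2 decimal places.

Var(total) = 56.2 + 10.1088 = 66.3088.
True-score variance = 43.2952 + 10.1088 = 53.404, so reliability = 0.8054.
Error variance = 66.3088 − 53.404 = 12.9048; SEM = √12.9048 = 3.59.

3.59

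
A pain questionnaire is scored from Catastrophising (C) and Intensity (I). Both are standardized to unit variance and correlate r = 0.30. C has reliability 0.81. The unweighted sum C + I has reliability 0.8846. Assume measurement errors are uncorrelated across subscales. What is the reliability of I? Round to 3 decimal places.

0.890

Var(C+I) = 2 + 2·0.30 = 2.600.
True-score variance = ρ_C + ρ_I + 2·0.30, so 0.8846 = (0.81 + ρ_I + 0.60) / 2.600.
ρ_I = 0.8846·2.600 − 0.81 − 0.60 = 0.890.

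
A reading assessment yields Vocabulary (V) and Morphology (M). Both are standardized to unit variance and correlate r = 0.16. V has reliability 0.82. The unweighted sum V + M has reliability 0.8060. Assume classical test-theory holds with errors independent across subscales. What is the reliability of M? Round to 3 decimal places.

Var(V+M) = 2 + 2·0.16 = 2.320.
True-score variance = ρ_V + ρ_M + 2·0.16, so 0.8060 = (0.82 + ρ_M + 0.32) / 2.320.
ρ_M = 0.8060·2.320 − 0.82 − 0.32 = 0.730.

0.730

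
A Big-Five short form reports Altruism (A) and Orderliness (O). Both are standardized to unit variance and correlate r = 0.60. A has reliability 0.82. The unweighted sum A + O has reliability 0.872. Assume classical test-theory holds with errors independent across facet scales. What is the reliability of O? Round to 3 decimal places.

0.770

Var(A+O) = 2 + 2·0.60 = 3.200.
True-score variance = ρ_A + ρ_O + 2·0.60, so 0.872 = (0.82 + ρ_O + 1.20) / 3.200.
ρ_O = 0.872·3.200 − 0.82 − 1.20 = 0.770.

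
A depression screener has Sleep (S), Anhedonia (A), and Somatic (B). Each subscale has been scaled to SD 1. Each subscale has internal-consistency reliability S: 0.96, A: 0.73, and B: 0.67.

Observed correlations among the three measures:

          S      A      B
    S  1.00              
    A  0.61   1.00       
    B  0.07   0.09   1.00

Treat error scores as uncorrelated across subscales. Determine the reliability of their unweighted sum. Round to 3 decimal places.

Var(S+A+B) = 3 + 2·[0.61 + 0.07 + 0.09] = 3 + 1.54 = 4.54.
With uncorrelated errors the cross-covariances are all true-score covariance, so they carry over unchanged; only the diagonal terms shrink to ρᵢσᵢ².
True-score variance = [0.96 + 0.73 + 0.67] + 1.54 = 2.36 + 1.54 = 3.9.
Reliability = 3.9 / 4.54 = 0.859.

0.859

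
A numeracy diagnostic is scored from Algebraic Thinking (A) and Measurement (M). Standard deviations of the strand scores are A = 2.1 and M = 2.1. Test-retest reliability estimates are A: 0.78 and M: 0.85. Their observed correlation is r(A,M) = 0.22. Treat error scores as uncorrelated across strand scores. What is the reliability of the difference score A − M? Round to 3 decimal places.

0.763

Var(A−M) = 2.1² + 2.1² − 2·2.1·2.1·0.22 = 8.82 − 1.9404 = 6.8796.
With uncorrelated errors the cross-covariances are all true-score covariance, so they carry over unchanged; only the diagonal terms shrink to ρᵢσᵢ².
True-score variance = [2.1²·0.78 + 2.1²·0.85] − 1.9404 = 7.1883 − 1.9404 = 5.2479.
Reliability = 5.2479 / 6.8796 = 0.763.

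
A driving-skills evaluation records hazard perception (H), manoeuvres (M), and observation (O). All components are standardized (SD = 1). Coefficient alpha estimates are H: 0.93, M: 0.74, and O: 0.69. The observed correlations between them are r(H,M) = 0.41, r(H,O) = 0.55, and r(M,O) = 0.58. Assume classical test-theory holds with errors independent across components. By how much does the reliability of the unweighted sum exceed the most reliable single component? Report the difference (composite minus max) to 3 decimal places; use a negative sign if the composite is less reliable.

-0.035

Var(sum) = 3 + 3.08 = 6.08; true-score variance = 2.36 + 3.08 = 5.44; composite reliability = 0.8947.
Max component reliability = 0.9300.
Difference = 0.8947 − 0.9300 = -0.035.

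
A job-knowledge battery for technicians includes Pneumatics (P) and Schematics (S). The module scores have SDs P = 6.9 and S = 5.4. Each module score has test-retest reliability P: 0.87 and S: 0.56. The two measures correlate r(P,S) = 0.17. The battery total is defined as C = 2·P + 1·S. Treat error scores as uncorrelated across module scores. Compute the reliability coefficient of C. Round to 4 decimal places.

0.8465

Var(C) = 2²·6.9² + 5.4² + 2·[2·6.9·5.4·0.17] = 219.6 + 25.3368 = 244.937.
With uncorrelated errors the cross-covariances are all true-score covariance, so they carry over unchanged; only the diagonal terms shrink to ρᵢσᵢ².
True-score variance = [2²·6.9²·0.87 + 5.4²·0.56] + 25.3368 = 182.012 + 25.3368 = 207.349.
Reliability = 207.349 / 244.937 = 0.8465.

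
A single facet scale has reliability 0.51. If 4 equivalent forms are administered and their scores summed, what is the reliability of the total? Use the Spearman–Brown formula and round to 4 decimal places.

0.8063

ρ_k = kρ / (1 + (k−1)ρ) = 4·0.51 / (1 + 3·0.51) = 2.040 / 2.530 = 0.8063.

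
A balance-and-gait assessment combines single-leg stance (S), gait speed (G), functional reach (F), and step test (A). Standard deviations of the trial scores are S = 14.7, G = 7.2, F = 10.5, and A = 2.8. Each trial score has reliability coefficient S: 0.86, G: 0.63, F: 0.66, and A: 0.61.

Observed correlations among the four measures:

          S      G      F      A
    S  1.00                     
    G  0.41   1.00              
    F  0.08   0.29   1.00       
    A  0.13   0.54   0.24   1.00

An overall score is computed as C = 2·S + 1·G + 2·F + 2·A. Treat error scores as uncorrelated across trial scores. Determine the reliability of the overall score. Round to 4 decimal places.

Var(C) = 2²·14.7² + 7.2² + 2²·10.5² + 2²·2.8² + 2·[2·14.7·7.2·0.41 + 4·14.7·10.5·0.08 + 4·14.7·2.8·0.13 + 2·7.2·10.5·0.29 + 2·7.2·2.8·0.54 + 4·10.5·2.8·0.24] = 1388.56 + 502.858 = 1891.42.
Under uncorrelated errors the observed covariances equal the true-score covariances, so only the own-variance terms attenuate.
True-score variance = [2²·14.7²·0.86 + 7.2²·0.63 + 2²·10.5²·0.66 + 2²·2.8²·0.61] + 502.858 = 1086.2 + 502.858 = 1589.06.
Reliability = 1589.06 / 1891.42 = 0.8401.

0.8401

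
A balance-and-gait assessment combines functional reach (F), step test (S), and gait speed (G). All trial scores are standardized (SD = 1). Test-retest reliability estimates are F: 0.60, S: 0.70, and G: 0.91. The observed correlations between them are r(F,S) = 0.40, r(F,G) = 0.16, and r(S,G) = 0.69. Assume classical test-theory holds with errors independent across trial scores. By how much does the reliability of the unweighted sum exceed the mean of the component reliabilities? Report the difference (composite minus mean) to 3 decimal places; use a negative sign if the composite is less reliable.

0.120

Var(sum) = 3 + 2.5 = 5.5; true-score variance = 2.21 + 2.5 = 4.71; composite reliability = 0.8564.
Mean component reliability = 0.7367.
Difference = 0.8564 − 0.7367 = 0.120.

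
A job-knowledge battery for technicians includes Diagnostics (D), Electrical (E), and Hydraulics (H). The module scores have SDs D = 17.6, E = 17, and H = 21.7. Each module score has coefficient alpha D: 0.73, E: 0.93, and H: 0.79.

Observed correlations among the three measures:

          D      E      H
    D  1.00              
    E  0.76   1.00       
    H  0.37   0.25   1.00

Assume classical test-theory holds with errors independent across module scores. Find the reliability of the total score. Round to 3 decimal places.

Var(D+E+H) = 17.6² + 17² + 21.7² + 2·[17.6·17·0.76 + 17.6·21.7·0.37 + 17·21.7·0.25] = 1069.65 + 921.855 = 1991.5.
Because errors are independent across components, Cov(Tᵢ,Tⱼ) = Cov(Xᵢ,Xⱼ); the off-diagonal part of the true-score variance is the same as above.
True-score variance = [17.6²·0.73 + 17²·0.93 + 21.7²·0.79] + 921.855 = 866.898 + 921.855 = 1788.75.
Reliability = 1788.75 / 1991.5 = 0.898.

0.898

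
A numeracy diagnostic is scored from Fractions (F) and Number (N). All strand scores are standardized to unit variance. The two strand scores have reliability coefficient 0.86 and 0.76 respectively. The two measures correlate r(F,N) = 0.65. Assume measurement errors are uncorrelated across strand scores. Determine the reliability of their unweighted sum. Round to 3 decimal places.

0.885

Var(F+N) = 2 + 2·[0.65] = 2 + 1.3 = 3.3.
With uncorrelated errors the cross-covariances are all true-score covariance, so they carry over unchanged; only the diagonal terms shrink to ρᵢσᵢ².
True-score variance = [0.86 + 0.76] + 1.3 = 1.62 + 1.3 = 2.92.
Reliability = 2.92 / 3.3 = 0.885.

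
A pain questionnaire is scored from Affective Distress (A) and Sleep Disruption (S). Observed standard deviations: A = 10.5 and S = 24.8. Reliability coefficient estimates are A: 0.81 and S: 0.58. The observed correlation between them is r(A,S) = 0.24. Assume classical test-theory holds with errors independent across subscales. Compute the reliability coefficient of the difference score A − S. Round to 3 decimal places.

Var(A−S) = 10.5² + 24.8² − 2·10.5·24.8·0.24 = 725.29 − 124.992 = 600.298.
Because errors are independent across components, Cov(Tᵢ,Tⱼ) = Cov(Xᵢ,Xⱼ); the off-diagonal part of the true-score variance is the same as above.
True-score variance = [10.5²·0.81 + 24.8²·0.58] − 124.992 = 446.026 − 124.992 = 321.034.
Reliability = 321.034 / 600.298 = 0.535.

0.535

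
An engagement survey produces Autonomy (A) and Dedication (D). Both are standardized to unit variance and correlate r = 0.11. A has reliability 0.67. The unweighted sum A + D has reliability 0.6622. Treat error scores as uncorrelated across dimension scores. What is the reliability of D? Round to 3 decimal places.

0.580

Var(A+D) = 2 + 2·0.11 = 2.220.
True-score variance = ρ_A + ρ_D + 2·0.11, so 0.6622 = (0.67 + ρ_D + 0.22) / 2.220.
ρ_D = 0.6622·2.220 − 0.67 − 0.22 = 0.580.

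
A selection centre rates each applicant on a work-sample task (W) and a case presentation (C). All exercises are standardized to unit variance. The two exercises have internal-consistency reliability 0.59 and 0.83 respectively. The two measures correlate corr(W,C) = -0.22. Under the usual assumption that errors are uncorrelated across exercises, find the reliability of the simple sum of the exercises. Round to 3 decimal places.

0.628

Var(W+C) = 2 + 2·[(-0.22)] = 2 − 0.44 = 1.56.
Because errors are independent across components, Cov(Tᵢ,Tⱼ) = Cov(Xᵢ,Xⱼ); the off-diagonal part of the true-score variance is the same as above.
True-score variance = [0.59 + 0.83] − 0.44 = 1.42 − 0.44 = 0.98.
Reliability = 0.98 / 1.56 = 0.628.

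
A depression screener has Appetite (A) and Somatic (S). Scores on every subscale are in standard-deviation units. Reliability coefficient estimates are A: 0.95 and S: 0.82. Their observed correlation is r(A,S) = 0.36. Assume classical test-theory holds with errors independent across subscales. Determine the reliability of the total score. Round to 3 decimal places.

Var(A+S) = 2 + 2·[0.36] = 2 + 0.72 = 2.72.
Because errors are independent across components, Cov(Tᵢ,Tⱼ) = Cov(Xᵢ,Xⱼ); the off-diagonal part of the true-score variance is the same as above.
True-score variance = [0.95 + 0.82] + 0.72 = 1.77 + 0.72 = 2.49.
Reliability = 2.49 / 2.72 = 0.915.

0.915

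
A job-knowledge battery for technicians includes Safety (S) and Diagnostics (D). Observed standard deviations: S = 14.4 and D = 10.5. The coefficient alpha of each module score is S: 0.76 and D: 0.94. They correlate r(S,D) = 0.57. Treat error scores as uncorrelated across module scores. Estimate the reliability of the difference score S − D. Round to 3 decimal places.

0.612

Var(S−D) = 14.4² + 10.5² − 2·14.4·10.5·0.57 = 317.61 − 172.368 = 145.242.
With uncorrelated errors the cross-covariances are all true-score covariance, so they carry over unchanged; only the diagonal terms shrink to ρᵢσᵢ².
True-score variance = [14.4²·0.76 + 10.5²·0.94] − 172.368 = 261.229 − 172.368 = 88.8606.
Reliability = 88.8606 / 145.242 = 0.612.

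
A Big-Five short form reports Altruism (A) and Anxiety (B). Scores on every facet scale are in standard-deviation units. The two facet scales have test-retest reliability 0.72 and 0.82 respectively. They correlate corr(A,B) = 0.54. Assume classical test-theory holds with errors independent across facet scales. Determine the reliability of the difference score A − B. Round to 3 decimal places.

0.500

Var(A−B) = 1 + 1 − 2·0.54 = 2 − 1.08 = 0.92.
With uncorrelated errors the cross-covariances are all true-score covariance, so they carry over unchanged; only the diagonal terms shrink to ρᵢσᵢ².
True-score variance = [0.72 + 0.82] − 1.08 = 1.54 − 1.08 = 0.46.
Reliability = 0.46 / 0.92 = 0.500.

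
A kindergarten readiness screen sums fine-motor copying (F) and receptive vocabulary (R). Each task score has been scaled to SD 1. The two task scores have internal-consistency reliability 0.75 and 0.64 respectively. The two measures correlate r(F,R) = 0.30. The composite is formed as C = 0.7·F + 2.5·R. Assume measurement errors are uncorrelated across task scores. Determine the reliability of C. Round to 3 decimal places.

0.695

Var(C) = 0.7² + 2.5² + 2·[1.75·0.30] = 6.74 + 1.05 = 7.79.
With uncorrelated errors the cross-covariances are all true-score covariance, so they carry over unchanged; only the diagonal terms shrink to ρᵢσᵢ².
True-score variance = [0.7²·0.75 + 2.5²·0.64] + 1.05 = 4.3675 + 1.05 = 5.4175.
Reliability = 5.4175 / 7.79 = 0.695.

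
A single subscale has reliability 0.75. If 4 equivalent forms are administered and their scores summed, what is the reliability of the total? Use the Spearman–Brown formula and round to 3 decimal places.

ρ_k = kρ / (1 + (k−1)ρ) = 4·0.75 / (1 + 3·0.75) = 3.000 / 3.250 = 0.923.

0.923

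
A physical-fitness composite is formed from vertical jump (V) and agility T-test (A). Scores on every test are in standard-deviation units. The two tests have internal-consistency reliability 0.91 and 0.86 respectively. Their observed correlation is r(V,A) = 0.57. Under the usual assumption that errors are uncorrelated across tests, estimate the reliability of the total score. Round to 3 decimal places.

Var(V+A) = 2 + 2·[0.57] = 2 + 1.14 = 3.14.
Under uncorrelated errors the observed covariances equal the true-score covariances, so only the own-variance terms attenuate.
True-score variance = [0.91 + 0.86] + 1.14 = 1.77 + 1.14 = 2.91.
Reliability = 2.91 / 3.14 = 0.927.

0.927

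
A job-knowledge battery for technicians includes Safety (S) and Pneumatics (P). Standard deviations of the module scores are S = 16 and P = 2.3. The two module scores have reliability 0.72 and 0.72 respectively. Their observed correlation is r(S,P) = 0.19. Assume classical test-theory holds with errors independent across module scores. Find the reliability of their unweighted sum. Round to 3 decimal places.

0.734

Var(S+P) = 16² + 2.3² + 2·[16·2.3·0.19] = 261.29 + 13.984 = 275.274.
With uncorrelated errors the cross-covariances are all true-score covariance, so they carry over unchanged; only the diagonal terms shrink to ρᵢσᵢ².
True-score variance = [16²·0.72 + 2.3²·0.72] + 13.984 = 188.129 + 13.984 = 202.113.
Reliability = 202.113 / 275.274 = 0.734.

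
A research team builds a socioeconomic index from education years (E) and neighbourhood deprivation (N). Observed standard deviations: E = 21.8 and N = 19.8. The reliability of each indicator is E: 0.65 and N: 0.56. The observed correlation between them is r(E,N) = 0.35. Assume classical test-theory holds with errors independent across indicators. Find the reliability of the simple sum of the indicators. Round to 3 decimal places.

0.710

Var(E+N) = 21.8² + 19.8² + 2·[21.8·19.8·0.35] = 867.28 + 302.148 = 1169.43.
Because errors are independent across components, Cov(Tᵢ,Tⱼ) = Cov(Xᵢ,Xⱼ); the off-diagonal part of the true-score variance is the same as above.
True-score variance = [21.8²·0.65 + 19.8²·0.56] + 302.148 = 528.448 + 302.148 = 830.596.
Reliability = 830.596 / 1169.43 = 0.710.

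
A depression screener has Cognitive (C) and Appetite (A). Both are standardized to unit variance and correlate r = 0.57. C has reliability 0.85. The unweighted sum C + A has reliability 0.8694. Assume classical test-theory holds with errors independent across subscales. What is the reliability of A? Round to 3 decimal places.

Var(C+A) = 2 + 2·0.57 = 3.140.
True-score variance = ρ_C + ρ_A + 2·0.57, so 0.8694 = (0.85 + ρ_A + 1.14) / 3.140.
ρ_A = 0.8694·3.140 − 0.85 − 1.14 = 0.740.

0.740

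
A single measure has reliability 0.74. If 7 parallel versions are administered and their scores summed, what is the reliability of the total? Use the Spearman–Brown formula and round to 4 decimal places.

ρ_k = kρ / (1 + (k−1)ρ) = 7·0.74 / (1 + 6·0.74) = 5.180 / 5.440 = 0.9522.

0.9522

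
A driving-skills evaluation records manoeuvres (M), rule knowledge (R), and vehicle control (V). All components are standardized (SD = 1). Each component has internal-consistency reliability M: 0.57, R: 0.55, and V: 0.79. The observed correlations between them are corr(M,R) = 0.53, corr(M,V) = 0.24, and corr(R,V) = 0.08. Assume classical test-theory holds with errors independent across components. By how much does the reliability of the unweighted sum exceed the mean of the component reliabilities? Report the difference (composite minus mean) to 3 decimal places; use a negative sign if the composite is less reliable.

0.131

Var(sum) = 3 + 1.7 = 4.7; true-score variance = 1.91 + 1.7 = 3.61; composite reliability = 0.7681.
Mean component reliability = 0.6367.
Difference = 0.7681 − 0.6367 = 0.131.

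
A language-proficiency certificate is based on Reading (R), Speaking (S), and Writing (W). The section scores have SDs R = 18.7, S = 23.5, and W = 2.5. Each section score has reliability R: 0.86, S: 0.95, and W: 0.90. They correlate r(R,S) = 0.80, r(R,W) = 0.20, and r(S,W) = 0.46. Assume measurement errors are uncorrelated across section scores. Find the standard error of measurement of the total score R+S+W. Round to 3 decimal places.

8.786

Var(total) = 908.19 + 775.87 = 1684.06.
True-score variance = 830.996 + 775.87 = 1606.87, so reliability = 0.9542.
Error variance = 1684.06 − 1606.87 = 77.1941; SEM = √77.1941 = 8.786.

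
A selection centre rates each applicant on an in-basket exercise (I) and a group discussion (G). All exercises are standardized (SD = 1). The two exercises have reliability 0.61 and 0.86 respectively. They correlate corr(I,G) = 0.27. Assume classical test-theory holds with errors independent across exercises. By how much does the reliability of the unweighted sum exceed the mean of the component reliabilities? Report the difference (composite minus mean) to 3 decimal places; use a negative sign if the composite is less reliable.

0.056

Var(sum) = 2 + 0.54 = 2.54; true-score variance = 1.47 + 0.54 = 2.01; composite reliability = 0.7913.
Mean component reliability = 0.7350.
Difference = 0.7913 − 0.7350 = 0.056.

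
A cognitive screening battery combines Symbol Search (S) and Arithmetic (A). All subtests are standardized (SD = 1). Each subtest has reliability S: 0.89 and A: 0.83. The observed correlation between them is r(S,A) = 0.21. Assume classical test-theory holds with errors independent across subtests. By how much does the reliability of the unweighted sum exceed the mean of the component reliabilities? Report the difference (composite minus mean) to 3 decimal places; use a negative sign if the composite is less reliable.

0.024

Var(sum) = 2 + 0.42 = 2.42; true-score variance = 1.72 + 0.42 = 2.14; composite reliability = 0.8843.
Mean component reliability = 0.8600.
Difference = 0.8843 − 0.8600 = 0.024.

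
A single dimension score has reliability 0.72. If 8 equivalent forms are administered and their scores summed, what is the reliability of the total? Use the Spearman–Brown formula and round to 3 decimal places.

ρ_k = kρ / (1 + (k−1)ρ) = 8·0.72 / (1 + 7·0.72) = 5.760 / 6.040 = 0.954.

0.954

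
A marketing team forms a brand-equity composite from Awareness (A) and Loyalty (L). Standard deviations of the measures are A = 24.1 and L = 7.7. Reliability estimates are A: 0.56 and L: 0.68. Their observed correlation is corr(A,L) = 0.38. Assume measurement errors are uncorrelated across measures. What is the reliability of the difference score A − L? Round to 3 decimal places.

Var(A−L) = 24.1² + 7.7² − 2·24.1·7.7·0.38 = 640.1 − 141.033 = 499.067.
Because errors are independent across components, Cov(Tᵢ,Tⱼ) = Cov(Xᵢ,Xⱼ); the off-diagonal part of the true-score variance is the same as above.
True-score variance = [24.1²·0.56 + 7.7²·0.68] − 141.033 = 365.571 − 141.033 = 224.538.
Reliability = 224.538 / 499.067 = 0.450.

0.450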